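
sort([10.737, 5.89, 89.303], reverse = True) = [89.303, 10.737, 5.89]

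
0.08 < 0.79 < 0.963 True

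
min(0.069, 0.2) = 0.069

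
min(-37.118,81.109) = -37.118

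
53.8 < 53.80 False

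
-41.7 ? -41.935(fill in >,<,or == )>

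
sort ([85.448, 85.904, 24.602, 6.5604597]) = [6.5604597, 24.602, 85.448, 85.904]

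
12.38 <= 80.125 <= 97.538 True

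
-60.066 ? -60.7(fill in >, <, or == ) >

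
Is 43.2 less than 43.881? Yes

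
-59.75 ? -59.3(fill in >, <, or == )<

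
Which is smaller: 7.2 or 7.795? 7.2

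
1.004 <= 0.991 False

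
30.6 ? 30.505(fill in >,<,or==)>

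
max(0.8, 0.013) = 0.8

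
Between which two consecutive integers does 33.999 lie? 33 and 34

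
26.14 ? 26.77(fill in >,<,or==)<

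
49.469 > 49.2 True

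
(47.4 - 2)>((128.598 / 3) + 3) False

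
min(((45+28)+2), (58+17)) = 75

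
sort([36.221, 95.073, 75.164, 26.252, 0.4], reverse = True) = [95.073, 75.164, 36.221, 26.252, 0.4]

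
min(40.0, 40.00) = 40.0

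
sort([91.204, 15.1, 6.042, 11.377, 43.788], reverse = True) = [91.204, 43.788, 15.1, 11.377, 6.042]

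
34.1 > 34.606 False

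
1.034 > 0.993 True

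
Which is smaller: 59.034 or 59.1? 59.034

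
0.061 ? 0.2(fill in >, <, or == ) <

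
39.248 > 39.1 True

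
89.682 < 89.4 False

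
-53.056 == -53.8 False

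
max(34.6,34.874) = 34.874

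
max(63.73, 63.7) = 63.73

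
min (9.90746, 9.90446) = 9.90446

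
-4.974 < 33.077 True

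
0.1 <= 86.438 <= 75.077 False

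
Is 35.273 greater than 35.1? Yes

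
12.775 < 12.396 False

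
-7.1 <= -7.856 False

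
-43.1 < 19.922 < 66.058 True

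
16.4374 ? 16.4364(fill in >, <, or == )>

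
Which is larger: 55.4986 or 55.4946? 55.4986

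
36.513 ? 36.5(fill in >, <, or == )>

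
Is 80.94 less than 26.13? No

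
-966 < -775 True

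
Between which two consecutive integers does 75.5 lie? 75 and 76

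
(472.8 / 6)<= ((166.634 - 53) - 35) False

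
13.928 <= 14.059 True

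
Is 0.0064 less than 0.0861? Yes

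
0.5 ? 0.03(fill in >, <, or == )>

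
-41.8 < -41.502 True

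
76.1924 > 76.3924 False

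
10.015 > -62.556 True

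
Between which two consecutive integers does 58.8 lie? 58 and 59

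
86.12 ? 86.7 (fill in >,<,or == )<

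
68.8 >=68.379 True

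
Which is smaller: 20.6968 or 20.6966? 20.6966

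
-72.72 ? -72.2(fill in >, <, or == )<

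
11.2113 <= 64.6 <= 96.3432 True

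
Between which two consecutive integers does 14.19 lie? 14 and 15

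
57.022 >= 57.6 False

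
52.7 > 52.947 False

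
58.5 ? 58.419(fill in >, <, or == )>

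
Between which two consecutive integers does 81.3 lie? 81 and 82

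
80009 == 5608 False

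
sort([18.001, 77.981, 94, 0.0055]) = [0.0055, 18.001, 77.981, 94]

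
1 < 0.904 False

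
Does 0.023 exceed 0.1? No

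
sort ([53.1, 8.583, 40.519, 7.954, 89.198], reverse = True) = [89.198, 53.1, 40.519, 8.583, 7.954]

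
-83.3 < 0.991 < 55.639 True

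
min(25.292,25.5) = 25.292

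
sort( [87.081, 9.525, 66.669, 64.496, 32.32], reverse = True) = [87.081, 66.669, 64.496, 32.32, 9.525]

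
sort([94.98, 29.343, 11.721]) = [11.721, 29.343, 94.98]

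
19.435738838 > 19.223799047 True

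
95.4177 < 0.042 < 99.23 False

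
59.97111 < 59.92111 False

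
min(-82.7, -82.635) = -82.7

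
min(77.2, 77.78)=77.2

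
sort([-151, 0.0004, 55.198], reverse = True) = [55.198, 0.0004, -151]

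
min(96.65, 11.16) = 11.16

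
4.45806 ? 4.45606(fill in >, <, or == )>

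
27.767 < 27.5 False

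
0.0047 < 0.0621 True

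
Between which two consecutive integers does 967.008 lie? 967 and 968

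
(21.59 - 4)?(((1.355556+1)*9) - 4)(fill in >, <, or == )>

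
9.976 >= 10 False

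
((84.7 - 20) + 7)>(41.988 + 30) False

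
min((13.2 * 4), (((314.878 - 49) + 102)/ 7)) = 52.554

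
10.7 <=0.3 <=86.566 False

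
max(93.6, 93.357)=93.6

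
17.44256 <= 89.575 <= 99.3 True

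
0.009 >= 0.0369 False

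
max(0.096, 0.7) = 0.7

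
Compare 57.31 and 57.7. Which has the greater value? 57.7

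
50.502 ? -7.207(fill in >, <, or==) >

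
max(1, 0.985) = 1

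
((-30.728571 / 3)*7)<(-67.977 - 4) False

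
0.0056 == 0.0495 False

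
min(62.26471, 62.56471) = 62.26471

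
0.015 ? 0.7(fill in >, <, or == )<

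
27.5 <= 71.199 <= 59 False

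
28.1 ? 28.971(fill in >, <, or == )<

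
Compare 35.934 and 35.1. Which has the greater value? 35.934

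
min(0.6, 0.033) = 0.033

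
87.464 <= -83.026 False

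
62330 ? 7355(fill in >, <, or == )>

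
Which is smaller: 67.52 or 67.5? 67.5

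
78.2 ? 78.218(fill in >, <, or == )<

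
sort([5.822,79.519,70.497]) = [5.822,70.497,79.519]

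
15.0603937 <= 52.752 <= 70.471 True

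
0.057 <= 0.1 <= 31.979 True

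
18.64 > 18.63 True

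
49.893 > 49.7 True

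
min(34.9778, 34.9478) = 34.9478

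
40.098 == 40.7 False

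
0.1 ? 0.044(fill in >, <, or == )>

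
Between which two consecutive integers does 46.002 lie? 46 and 47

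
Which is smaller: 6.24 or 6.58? 6.24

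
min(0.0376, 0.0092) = 0.0092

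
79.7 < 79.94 True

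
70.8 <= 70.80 True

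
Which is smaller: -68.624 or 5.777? -68.624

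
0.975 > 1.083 False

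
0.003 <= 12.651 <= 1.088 False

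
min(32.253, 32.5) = 32.253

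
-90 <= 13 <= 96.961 True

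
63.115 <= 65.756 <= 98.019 True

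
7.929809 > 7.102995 True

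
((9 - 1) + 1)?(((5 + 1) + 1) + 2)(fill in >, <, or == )==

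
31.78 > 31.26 True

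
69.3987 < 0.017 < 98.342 False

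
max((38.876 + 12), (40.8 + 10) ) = 50.876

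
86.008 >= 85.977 True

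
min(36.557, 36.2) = 36.2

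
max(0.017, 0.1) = 0.1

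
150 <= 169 True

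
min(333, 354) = 333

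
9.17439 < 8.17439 False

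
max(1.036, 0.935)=1.036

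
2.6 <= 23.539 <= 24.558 True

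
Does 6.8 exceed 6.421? Yes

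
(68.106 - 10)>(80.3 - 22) False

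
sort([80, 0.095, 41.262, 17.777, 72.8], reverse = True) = [80, 72.8, 41.262, 17.777, 0.095]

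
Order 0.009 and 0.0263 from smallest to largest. 0.009, 0.0263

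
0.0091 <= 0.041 True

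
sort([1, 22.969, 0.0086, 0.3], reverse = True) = [22.969, 1, 0.3, 0.0086]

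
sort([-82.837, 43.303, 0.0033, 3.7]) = [-82.837, 0.0033, 3.7, 43.303]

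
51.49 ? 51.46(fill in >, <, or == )>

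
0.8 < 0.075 False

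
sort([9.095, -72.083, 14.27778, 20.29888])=[-72.083, 9.095, 14.27778, 20.29888]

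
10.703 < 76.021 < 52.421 False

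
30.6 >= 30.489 True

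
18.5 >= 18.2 True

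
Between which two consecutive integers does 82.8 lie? 82 and 83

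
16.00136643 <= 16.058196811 True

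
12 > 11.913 True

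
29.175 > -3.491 True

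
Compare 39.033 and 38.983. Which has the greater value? 39.033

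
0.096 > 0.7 False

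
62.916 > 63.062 False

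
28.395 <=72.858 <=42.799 False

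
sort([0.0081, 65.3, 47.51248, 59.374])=[0.0081, 47.51248, 59.374, 65.3]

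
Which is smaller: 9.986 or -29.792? -29.792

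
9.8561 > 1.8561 True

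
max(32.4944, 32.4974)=32.4974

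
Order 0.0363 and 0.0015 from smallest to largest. 0.0015, 0.0363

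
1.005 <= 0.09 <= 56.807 False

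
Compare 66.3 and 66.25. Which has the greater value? 66.3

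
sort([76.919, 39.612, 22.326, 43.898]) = [22.326, 39.612, 43.898, 76.919]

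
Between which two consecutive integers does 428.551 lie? 428 and 429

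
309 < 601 True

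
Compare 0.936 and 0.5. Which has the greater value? 0.936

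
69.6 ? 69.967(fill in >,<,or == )<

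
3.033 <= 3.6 True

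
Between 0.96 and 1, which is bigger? 1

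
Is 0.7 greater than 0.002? Yes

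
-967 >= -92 False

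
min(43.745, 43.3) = 43.3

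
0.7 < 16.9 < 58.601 True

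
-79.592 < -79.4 True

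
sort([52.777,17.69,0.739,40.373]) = [0.739,17.69,40.373,52.777]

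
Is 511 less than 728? Yes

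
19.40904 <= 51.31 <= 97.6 True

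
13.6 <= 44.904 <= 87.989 True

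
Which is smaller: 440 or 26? 26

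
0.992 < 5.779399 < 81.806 True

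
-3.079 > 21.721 False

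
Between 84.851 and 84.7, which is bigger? 84.851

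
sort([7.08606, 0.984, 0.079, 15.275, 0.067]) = [0.067, 0.079, 0.984, 7.08606, 15.275]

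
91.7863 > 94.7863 False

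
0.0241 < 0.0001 False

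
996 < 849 False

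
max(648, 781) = 781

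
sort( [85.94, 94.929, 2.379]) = [2.379, 85.94, 94.929]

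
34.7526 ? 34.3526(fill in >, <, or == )>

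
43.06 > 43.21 False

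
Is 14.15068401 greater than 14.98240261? No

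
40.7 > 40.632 True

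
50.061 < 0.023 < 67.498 False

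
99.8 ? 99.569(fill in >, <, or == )>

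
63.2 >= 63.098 True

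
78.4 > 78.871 False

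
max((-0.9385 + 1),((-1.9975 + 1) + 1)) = 0.0615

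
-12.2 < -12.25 False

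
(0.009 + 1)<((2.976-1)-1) False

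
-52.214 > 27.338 False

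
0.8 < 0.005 False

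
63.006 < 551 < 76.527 False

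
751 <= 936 True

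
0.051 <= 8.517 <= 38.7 True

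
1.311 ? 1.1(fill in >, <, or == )>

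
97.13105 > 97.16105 False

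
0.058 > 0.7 False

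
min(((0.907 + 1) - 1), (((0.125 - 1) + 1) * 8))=0.907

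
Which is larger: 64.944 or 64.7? 64.944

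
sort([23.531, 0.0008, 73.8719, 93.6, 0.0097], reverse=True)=[93.6, 73.8719, 23.531, 0.0097, 0.0008]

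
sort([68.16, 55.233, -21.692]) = [-21.692, 55.233, 68.16]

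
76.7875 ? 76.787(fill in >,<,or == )>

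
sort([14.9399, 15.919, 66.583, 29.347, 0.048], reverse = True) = [66.583, 29.347, 15.919, 14.9399, 0.048]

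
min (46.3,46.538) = 46.3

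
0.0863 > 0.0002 True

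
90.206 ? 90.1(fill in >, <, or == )>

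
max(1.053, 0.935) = 1.053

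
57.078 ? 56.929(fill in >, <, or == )>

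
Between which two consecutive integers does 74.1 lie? 74 and 75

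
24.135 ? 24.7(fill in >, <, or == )<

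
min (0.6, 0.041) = 0.041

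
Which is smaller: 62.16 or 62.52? 62.16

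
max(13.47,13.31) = 13.47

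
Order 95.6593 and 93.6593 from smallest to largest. 93.6593, 95.6593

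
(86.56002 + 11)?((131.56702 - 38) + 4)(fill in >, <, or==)<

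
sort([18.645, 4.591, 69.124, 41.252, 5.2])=[4.591, 5.2, 18.645, 41.252, 69.124]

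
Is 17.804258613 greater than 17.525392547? Yes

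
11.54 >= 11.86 False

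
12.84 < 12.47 False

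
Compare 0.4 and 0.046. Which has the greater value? 0.4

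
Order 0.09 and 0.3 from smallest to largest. 0.09, 0.3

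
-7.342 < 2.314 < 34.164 True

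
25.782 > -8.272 True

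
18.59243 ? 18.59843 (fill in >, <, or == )<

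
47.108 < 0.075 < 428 False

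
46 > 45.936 True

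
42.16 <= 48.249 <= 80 True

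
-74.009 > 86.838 False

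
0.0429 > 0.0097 True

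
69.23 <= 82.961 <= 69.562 False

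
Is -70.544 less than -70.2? Yes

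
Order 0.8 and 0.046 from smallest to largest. 0.046, 0.8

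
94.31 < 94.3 False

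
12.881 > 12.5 True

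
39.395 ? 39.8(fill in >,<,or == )<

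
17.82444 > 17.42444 True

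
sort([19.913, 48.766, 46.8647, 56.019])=[19.913, 46.8647, 48.766, 56.019]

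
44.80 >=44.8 True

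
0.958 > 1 False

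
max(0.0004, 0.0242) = 0.0242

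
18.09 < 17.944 False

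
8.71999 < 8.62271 False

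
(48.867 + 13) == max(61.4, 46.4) False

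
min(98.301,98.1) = 98.1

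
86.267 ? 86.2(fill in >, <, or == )>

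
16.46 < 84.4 True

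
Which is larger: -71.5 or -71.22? -71.22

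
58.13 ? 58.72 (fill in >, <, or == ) <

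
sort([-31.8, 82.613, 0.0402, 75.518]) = [-31.8, 0.0402, 75.518, 82.613]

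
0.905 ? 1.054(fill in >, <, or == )<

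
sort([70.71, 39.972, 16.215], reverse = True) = [70.71, 39.972, 16.215]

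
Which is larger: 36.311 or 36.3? 36.311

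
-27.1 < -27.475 False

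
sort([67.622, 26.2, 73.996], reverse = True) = [73.996, 67.622, 26.2]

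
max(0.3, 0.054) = 0.3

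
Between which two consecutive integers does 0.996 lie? 0 and 1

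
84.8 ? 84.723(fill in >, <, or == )>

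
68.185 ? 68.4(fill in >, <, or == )<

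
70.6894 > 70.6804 True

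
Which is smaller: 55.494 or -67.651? -67.651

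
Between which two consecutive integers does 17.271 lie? 17 and 18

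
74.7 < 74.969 True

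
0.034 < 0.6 True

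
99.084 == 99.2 False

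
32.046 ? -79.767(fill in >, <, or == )>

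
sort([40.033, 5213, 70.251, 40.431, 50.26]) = [40.033, 40.431, 50.26, 70.251, 5213]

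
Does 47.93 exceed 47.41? Yes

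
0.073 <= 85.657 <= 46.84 False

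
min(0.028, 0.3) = 0.028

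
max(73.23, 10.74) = 73.23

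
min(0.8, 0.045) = 0.045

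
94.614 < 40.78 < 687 False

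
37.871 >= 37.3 True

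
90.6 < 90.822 True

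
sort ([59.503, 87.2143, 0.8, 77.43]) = [0.8, 59.503, 77.43, 87.2143]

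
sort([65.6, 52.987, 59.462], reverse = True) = [65.6, 59.462, 52.987]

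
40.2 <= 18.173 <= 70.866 False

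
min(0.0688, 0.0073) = 0.0073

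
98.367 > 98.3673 False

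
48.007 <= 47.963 False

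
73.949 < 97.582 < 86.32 False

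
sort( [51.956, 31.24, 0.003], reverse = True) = [51.956, 31.24, 0.003]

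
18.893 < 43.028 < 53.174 True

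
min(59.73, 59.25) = 59.25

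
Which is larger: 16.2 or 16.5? 16.5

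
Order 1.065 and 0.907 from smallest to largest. 0.907, 1.065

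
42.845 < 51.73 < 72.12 True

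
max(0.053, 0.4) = 0.4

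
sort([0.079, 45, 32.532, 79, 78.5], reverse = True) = [79, 78.5, 45, 32.532, 0.079]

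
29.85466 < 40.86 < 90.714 True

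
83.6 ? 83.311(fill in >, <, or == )>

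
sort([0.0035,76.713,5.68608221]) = [0.0035,5.68608221,76.713]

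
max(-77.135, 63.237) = 63.237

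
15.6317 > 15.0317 True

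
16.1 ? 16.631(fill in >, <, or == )<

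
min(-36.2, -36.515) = -36.515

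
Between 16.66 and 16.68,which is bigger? 16.68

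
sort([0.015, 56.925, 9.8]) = [0.015, 9.8, 56.925]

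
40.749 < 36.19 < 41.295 False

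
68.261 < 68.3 True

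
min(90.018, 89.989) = 89.989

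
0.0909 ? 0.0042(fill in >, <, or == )>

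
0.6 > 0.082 True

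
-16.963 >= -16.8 False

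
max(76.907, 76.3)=76.907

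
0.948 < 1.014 True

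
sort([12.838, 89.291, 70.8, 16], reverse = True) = [89.291, 70.8, 16, 12.838]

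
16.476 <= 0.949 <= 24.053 False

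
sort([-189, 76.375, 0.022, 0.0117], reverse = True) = [76.375, 0.022, 0.0117, -189]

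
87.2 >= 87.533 False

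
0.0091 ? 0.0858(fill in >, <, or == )<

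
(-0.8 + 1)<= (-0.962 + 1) False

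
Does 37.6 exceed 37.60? No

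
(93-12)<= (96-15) True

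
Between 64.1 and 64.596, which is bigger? 64.596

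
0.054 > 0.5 False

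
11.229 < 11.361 True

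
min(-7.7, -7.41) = -7.7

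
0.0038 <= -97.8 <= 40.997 False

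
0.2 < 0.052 False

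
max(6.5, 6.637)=6.637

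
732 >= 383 True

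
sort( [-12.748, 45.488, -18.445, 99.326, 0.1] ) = [-18.445, -12.748, 0.1, 45.488, 99.326]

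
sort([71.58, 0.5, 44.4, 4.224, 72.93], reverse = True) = [72.93, 71.58, 44.4, 4.224, 0.5]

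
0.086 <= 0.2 True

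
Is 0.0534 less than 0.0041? No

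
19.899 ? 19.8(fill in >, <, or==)>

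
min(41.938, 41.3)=41.3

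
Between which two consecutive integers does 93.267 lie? 93 and 94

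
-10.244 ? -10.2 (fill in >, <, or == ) <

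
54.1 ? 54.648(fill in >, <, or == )<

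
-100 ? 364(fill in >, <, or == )<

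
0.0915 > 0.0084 True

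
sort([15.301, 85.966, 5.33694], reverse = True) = [85.966, 15.301, 5.33694]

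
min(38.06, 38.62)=38.06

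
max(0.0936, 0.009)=0.0936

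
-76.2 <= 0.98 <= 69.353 True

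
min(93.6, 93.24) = 93.24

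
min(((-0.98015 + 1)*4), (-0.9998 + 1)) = 0.0002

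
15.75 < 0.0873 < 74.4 False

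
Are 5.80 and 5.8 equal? Yes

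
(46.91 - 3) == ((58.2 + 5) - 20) False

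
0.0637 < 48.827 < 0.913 False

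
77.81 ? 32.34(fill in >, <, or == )>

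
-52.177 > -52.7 True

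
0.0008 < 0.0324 True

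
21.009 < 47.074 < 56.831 True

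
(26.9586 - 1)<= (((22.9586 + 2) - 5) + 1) False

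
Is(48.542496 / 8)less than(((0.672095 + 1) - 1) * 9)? No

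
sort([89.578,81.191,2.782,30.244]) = [2.782,30.244,81.191,89.578]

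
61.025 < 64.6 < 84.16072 True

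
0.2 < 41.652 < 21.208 False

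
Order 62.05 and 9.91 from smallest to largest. 9.91, 62.05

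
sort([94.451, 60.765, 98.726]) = [60.765, 94.451, 98.726]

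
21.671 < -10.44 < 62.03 False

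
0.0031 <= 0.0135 True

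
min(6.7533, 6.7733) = 6.7533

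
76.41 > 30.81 True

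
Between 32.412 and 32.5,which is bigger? 32.5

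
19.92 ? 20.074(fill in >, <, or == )<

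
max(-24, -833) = -24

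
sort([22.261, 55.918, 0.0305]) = [0.0305, 22.261, 55.918]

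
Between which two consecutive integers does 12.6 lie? 12 and 13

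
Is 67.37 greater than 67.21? Yes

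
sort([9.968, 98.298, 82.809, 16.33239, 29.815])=[9.968, 16.33239, 29.815, 82.809, 98.298]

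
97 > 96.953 True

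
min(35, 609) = 35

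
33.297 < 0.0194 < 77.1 False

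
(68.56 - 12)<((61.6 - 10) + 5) True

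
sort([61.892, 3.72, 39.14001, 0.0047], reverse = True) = [61.892, 39.14001, 3.72, 0.0047]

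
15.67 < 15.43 False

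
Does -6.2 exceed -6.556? Yes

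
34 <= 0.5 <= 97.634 False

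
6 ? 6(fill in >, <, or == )==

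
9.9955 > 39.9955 False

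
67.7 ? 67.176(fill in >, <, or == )>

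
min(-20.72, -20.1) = -20.72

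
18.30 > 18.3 False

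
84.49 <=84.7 True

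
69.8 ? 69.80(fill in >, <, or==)==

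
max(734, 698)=734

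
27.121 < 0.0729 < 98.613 False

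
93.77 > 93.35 True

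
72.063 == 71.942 False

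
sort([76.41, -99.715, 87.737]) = [-99.715, 76.41, 87.737]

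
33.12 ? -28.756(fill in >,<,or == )>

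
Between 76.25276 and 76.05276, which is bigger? 76.25276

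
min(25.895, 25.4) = 25.4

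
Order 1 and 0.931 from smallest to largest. 0.931, 1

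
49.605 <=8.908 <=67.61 False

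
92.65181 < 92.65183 True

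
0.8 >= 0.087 True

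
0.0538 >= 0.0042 True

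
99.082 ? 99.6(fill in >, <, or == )<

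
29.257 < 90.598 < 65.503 False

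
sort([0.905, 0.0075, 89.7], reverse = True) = [89.7, 0.905, 0.0075]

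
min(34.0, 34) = 34.0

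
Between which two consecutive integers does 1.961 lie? 1 and 2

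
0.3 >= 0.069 True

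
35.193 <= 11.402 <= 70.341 False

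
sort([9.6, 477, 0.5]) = [0.5, 9.6, 477]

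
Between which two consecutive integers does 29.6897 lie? 29 and 30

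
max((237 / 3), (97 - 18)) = 79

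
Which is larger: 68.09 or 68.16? 68.16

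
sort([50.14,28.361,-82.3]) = [-82.3,28.361,50.14]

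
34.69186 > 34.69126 True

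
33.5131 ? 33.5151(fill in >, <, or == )<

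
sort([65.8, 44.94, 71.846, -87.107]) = [-87.107, 44.94, 65.8, 71.846]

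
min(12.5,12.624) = 12.5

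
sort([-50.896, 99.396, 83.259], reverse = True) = [99.396, 83.259, -50.896]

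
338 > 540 False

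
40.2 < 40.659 True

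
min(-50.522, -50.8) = -50.8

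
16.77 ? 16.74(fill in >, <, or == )>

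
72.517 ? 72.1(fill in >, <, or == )>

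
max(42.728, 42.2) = 42.728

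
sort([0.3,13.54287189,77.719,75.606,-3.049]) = [-3.049,0.3,13.54287189,75.606,77.719]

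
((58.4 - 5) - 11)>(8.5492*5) False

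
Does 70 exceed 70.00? No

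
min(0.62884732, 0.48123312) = 0.48123312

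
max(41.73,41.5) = 41.73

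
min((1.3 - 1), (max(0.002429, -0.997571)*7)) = 0.017003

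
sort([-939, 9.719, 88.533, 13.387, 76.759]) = [-939, 9.719, 13.387, 76.759, 88.533]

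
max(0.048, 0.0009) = 0.048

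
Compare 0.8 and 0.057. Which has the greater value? 0.8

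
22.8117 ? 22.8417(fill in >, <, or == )<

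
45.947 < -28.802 False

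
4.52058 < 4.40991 False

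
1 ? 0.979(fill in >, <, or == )>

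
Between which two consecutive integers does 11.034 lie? 11 and 12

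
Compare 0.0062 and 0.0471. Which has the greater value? 0.0471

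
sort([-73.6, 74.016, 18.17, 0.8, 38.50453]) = [-73.6, 0.8, 18.17, 38.50453, 74.016]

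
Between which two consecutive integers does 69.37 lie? 69 and 70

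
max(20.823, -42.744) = 20.823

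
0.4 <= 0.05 False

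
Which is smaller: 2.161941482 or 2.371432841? 2.161941482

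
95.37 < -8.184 False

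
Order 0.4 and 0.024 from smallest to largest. 0.024, 0.4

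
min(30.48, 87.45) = 30.48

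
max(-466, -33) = -33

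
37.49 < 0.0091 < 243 False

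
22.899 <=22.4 False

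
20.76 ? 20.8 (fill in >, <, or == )<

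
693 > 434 True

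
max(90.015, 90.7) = 90.7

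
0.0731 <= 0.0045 False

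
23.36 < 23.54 True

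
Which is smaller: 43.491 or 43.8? 43.491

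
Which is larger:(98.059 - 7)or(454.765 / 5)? (98.059 - 7)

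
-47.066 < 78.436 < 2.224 False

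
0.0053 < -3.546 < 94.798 False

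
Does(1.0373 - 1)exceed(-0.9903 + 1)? Yes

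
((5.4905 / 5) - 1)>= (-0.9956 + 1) True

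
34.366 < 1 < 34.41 False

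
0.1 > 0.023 True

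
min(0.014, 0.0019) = 0.0019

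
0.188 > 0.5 False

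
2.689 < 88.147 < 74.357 False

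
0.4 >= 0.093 True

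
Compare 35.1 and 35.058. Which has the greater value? 35.1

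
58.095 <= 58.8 True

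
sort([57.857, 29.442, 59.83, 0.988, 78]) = [0.988, 29.442, 57.857, 59.83, 78]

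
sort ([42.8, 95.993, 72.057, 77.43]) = [42.8, 72.057, 77.43, 95.993]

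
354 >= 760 False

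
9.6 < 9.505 False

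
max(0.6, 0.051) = 0.6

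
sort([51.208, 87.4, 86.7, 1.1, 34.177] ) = [1.1, 34.177, 51.208, 86.7, 87.4]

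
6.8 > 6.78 True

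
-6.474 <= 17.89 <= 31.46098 True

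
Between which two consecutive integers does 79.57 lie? 79 and 80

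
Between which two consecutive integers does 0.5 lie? 0 and 1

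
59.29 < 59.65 True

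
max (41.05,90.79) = 90.79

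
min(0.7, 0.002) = 0.002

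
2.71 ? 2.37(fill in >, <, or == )>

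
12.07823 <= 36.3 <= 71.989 True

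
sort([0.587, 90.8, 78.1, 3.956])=[0.587, 3.956, 78.1, 90.8]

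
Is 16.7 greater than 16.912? No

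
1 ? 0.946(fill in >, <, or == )>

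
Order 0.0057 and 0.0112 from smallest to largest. 0.0057, 0.0112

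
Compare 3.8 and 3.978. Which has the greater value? 3.978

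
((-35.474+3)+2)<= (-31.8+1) False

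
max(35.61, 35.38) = 35.61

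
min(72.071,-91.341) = -91.341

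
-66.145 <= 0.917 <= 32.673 True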